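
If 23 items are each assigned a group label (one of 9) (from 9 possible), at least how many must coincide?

There are 9 possible values for group label (one of 9). With 23 items and 9 categories, by pigeonhole: ceiling(23/9).

Final answer: 3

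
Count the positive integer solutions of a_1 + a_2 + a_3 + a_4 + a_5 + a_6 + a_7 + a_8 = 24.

Substitute a'_i = a_i - 1 (so a'_i >= 0). Then sum a'_i = 24 - 8 = 16.
Stars and bars: C(16+8-1, 8-1) = C(23,7).

Final answer: C(23,7) = 245157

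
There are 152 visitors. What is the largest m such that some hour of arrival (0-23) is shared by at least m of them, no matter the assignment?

There are 24 possible values for hour of arrival (0-23). With 152 visitors and 24 categories, by pigeonhole: ceiling(152/24).

Final answer: 7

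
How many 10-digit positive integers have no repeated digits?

First digit: 9 (not 0). Second: 9 (not first). Third: 8, etc.
Total: 9 x 9 x 8 x 7 x 6 x 5 x 4 x 3 x 2 x 1.

Final answer: 3265920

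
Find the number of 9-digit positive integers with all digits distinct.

First digit: 9 (not 0). Second: 9 (not first). Third: 8, etc.
Total: 9 x 9 x 8 x 7 x 6 x 5 x 4 x 3 x 2.

Final answer: 3265920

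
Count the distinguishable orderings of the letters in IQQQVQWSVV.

Letters (I:1, Q:4, S:1, V:3, W:1). Total letters: 10.
Permutations = 10!/(4! x 3!).

Final answer: 25200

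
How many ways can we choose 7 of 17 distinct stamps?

C(17,7) = 17!/(7! x 10!).

Final answer: \binom{17}{7} = 19448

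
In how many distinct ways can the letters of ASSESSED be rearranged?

Letters (A:1, D:1, E:2, S:4). Total letters: 8.
Permutations = 8!/(4! x 2!).

Final answer: 840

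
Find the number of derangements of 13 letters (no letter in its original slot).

Derangements satisfy D(n) = (n-1)(D(n-1) + D(n-2)), starting from D(0)=1, D(1)=0.
D(2) = 1 x (0 + 1) = 1
D(3) = 2 x (1 + 0) = 2
D(4) = 3 x (2 + 1) = 9
D(5) = 4 x (9 + 2) = 44
D(6) = 5 x (44 + 9) = 265
D(7) = 6 x (265 + 44) = 1854
D(8) = 7 x (1854 + 265) = 14833
D(9) = 8 x (14833 + 1854) = 133496
D(10) = 9 x (133496 + 14833) = 1334961
D(11) = 10 x (1334961 + 133496) = 14684570
D(12) = 11 x (14684570 + 1334961) = 176214841
D(13) = 12 x (D(12) + D(11)) = 12 x (176214841 + 14684570)

Final answer: D(13) = 2290792932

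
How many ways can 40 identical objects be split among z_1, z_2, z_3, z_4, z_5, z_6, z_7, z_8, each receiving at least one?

Substitute z'_i = z_i - 1 (so z'_i >= 0). Then sum z'_i = 40 - 8 = 32.
Stars and bars: C(32+8-1, 8-1) = C(39,7).

Final answer: C(39,7) = 15380937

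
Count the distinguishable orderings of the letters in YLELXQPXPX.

Letters (E:1, L:2, P:2, Q:1, X:3, Y:1). Total letters: 10.
Permutations = 10!/(3! x 2! x 2!).

Final answer: 151200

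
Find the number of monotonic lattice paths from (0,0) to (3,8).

Each path has 3 right steps and 8 up steps in some order (11 steps total).
Choose which 8 of the 11 steps are up: C(11,8).

Final answer: C(11,8) = 165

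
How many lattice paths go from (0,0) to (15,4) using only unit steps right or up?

Each path has 15 right steps and 4 up steps in some order (19 steps total).
Choose which 4 of the 19 steps are up: C(19,4).

Final answer: C(19,4) = 3876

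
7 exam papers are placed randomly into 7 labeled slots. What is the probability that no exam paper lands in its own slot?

Use the recurrence D(n) = (n-1)(D(n-1) + D(n-2)) with D(0)=1, D(1)=0.
Building up: D(2)=1, D(3)=2, D(4)=9, D(5)=44, D(6)=265, D(7)=1854.
Total arrangements: 7! = 5040.
Probability = D(7)/7! = 103/280.

Final answer: D(7)/7! = 1854/5040 = 0.367857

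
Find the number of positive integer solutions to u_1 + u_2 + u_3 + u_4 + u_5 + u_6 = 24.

Substitute u'_i = u_i - 1 (so u'_i >= 0). Then sum u'_i = 24 - 6 = 18.
Stars and bars: C(18+6-1, 6-1) = C(23,5).

Final answer: C(23,5) = 33649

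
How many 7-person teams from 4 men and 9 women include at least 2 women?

Sum over valid woman counts:
C(9,3)C(4,4) = 84
C(9,4)C(4,3) = 504
C(9,5)C(4,2) = 756
C(9,6)C(4,1) = 336
C(9,7)C(4,0) = 36
Total: 84 + 504 + 756 + 336 + 36.

Final answer: 1716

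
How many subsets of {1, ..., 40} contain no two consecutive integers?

Condition on whether n belongs to the subset: if not, any valid subset of {1, ..., n-1} works (a(n-1)); if so, n-1 is excluded and the rest is a valid subset of {1, ..., n-2} (a(n-2)). Hence a(n) = a(n-1) + a(n-2), a(1)=2, a(2)=3.
Iterating the recurrence: a(1)=2, a(2)=3, a(3)=5, a(4)=8, a(5)=13, a(6)=21, a(7)=34, a(8)=55, a(9)=89, a(10)=144, a(11)=233, a(12)=377, a(13)=610, a(14)=987, a(15)=1597, a(16)=2584, a(17)=4181, a(18)=6765, a(19)=10946, a(20)=17711, a(21)=28657, a(22)=46368, a(23)=75025, a(24)=121393, a(25)=196418, a(26)=317811, a(27)=514229, a(28)=832040, a(29)=1346269, a(30)=2178309, a(31)=3524578, a(32)=5702887, a(33)=9227465, a(34)=14930352, a(35)=24157817, a(36)=39088169, a(37)=63245986, a(38)=102334155, a(39)=165580141, a(40)=267914296.

Final answer: 267914296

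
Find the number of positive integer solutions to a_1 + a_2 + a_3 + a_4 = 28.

Substitute a'_i = a_i - 1 (so a'_i >= 0). Then sum a'_i = 28 - 4 = 24.
Stars and bars: C(24+4-1, 4-1) = C(27,3).

Final answer: C(27,3) = 2925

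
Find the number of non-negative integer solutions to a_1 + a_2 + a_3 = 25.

Stars and bars with 25 stars and 2 bars:
C(25+3-1, 3-1) = C(27,2).

Final answer: C(27,2) = 351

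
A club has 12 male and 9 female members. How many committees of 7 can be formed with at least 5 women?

Sum over valid woman counts:
C(9,5)C(12,2) = 8316
C(9,6)C(12,1) = 1008
C(9,7)C(12,0) = 36
Total: 8316 + 1008 + 36.

Final answer: 9360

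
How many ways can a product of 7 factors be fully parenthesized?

This is counted by the nth Catalan number C_n. Here n = 7 - 1 = 6.
C_n = C(2n,n) - C(2n,n+1), so C_{6} = C(12,6) - C(12,7) = 924 - 792.

Final answer: C_{6} = 132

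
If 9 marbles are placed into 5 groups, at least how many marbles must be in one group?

By the pigeonhole principle: ceiling(9/5).

Final answer: 2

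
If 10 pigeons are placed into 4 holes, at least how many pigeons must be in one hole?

By the pigeonhole principle: ceiling(10/4).

Final answer: 3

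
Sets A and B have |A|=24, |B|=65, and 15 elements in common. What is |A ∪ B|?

|A union B| = |A| + |B| - |A intersect B| = 24 + 65 - 15.

Final answer: 74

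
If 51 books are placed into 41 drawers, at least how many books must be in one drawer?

By the pigeonhole principle: ceiling(51/41).

Final answer: 2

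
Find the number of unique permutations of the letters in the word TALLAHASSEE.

Letters (A:3, E:2, H:1, L:2, S:2, T:1). Total letters: 11.
Permutations = 11!/(3! x 2! x 2! x 2!).

Final answer: 831600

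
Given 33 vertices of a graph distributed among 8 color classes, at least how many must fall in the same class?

By pigeonhole with 33 objects and 8 categories: ceiling(33/8).

Final answer: 5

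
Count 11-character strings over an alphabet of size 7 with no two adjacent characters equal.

First character: 7 choices. Each subsequent: 6 choices (must differ from the previous one).
Total: 7 x 6^10.

Final answer: 7 x 6^{10} = 423263232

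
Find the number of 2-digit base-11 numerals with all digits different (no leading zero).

First digit: 10 (nonzero). Second: 10 (not first). Third: 9, etc.
Total: 10 x 10.

Final answer: 100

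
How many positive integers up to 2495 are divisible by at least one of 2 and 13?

Multiples of 2: 1247. Multiples of 13: 191. Of both (lcm=26): 95.
By inclusion-exclusion: 1247 + 191 - 95.

Final answer: 1343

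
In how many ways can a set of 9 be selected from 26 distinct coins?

C(26,9) = 26!/(9! x 17!).

Final answer: \binom{26}{9} = 3124550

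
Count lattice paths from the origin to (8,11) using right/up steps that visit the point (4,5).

Paths (0,0)->(4,5): C(9,5) = 126.
Paths (4,5)->(8,11): C(10,6) = 210.
By multiplication principle: 126 x 210.

Final answer: 26460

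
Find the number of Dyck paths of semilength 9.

Total monotonic paths to (9,9): C(18,9) = 48620.
Reflecting each bad path at its first crossing gives a bijection with paths to (8,10): C(18,10) = 43758.
Valid Dyck paths: 48620 - 43758.
(Check: C(18,9) - C(18,10) = C(18,9)/10, the Catalan number C_{9}.)

Final answer: C_{9} = 4862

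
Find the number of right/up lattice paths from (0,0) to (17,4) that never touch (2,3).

Total paths to (17,4): C(21,4) = 5985.
Paths through (2,3): C(5,3) x C(16,1) = 160.
Avoiding (2,3): 5985 - 160.

Final answer: 5825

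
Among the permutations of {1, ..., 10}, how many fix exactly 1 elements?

Choose which 1 elements are fixed: C(10,1) = 10.
Derange the remaining 9 using D(j) = (j-1)(D(j-1) + D(j-2)), D(0)=1, D(1)=0: D(2)=1, D(3)=2, D(4)=9, D(5)=44, D(6)=265, D(7)=1854, D(8)=14833, D(9)=133496.
Total: 10 x 133496.

Final answer: C(10,1) D(9) = 1334960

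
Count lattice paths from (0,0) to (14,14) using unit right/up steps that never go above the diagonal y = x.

Total monotonic paths to (14,14): C(28,14) = 40116600.
A path is bad iff it touches y = x + 1; reflecting its initial segment maps bad paths bijectively onto all paths to (13,15), of which there are C(28,15) = 37442160.
Valid Dyck paths: 40116600 - 37442160.
(Equivalently, C_{14} = C(28,14)/15 = 40116600/15.)

Final answer: C_{14} = 2674440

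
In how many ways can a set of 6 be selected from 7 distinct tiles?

C(7,6) = 7!/(6! x (7-6)!).

Final answer: C(7,6) = 7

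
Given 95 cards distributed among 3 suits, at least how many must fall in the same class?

By pigeonhole with 95 objects and 3 categories: ceiling(95/3).

Final answer: 32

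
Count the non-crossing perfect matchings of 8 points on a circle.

This is counted by the nth Catalan number C_n. Here n = 8/2 = 4.
C_n = C(2n,n)/(n+1), so C_{4} = C(8,4)/5 = 70/5.

Final answer: C_{4} = 14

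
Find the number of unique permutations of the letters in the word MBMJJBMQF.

Letters (B:2, F:1, J:2, M:3, Q:1). Total letters: 9.
Permutations = 9!/(3! x 2! x 2!).

Final answer: 15120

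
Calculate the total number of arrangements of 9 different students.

The number of ways to arrange 9 distinct objects is 9!.

Final answer: 9! = 362880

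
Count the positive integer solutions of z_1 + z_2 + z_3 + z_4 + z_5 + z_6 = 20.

Substitute z'_i = z_i - 1 (so z'_i >= 0). Then sum z'_i = 20 - 6 = 14.
Stars and bars: C(14+6-1, 6-1) = C(19,5).

Final answer: C(19,5) = 11628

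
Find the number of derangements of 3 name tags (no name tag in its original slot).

Use the recurrence D(n) = (n-1)(D(n-1) + D(n-2)) with D(0)=1, D(1)=0.
D(2) = 1 x (0 + 1) = 1
D(3) = 2 x (D(2) + D(1)) = 2 x (1 + 0)

Final answer: D(3) = 2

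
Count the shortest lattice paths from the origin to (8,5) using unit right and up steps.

Each path has 8 right steps and 5 up steps in some order (13 steps total).
Choose which 5 of the 13 steps are up: C(13,5).

Final answer: C(13,5) = 1287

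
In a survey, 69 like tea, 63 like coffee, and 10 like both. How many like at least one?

|A union B| = |A| + |B| - |A intersect B| = 69 + 63 - 10.

Final answer: 122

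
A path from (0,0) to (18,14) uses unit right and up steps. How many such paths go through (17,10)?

Paths (0,0)->(17,10): C(27,10) = 8436285.
Paths (17,10)->(18,14): C(5,4) = 5.
By multiplication principle: 8436285 x 5.

Final answer: 42181425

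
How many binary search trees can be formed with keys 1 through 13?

The structures are counted by the Catalan number C_n. Here n = 13.
C_n = C(2n,n) - C(2n,n+1), so C_{13} = C(26,13) - C(26,14) = 10400600 - 9657700.

Final answer: C_{13} = 742900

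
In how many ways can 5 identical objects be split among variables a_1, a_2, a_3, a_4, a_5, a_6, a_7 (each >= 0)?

Stars and bars with 5 stars and 6 bars:
C(5+7-1, 7-1) = C(11,6).

Final answer: C(11,6) = 462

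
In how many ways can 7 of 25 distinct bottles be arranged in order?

P(25,7) = 25!/(25-7)! = 25!/18!.

Final answer: P(25,7) = 2422728000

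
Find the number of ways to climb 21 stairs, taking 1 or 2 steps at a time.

Condition on the final move: it is a 1-step (f(n-1) ways to get there) or a 2-step (f(n-2) ways), so f(n) = f(n-1) + f(n-2), with f(1)=1, f(2)=2.
Iterating the recurrence: f(1)=1, f(2)=2, f(3)=3, f(4)=5, f(5)=8, f(6)=13, f(7)=21, f(8)=34, f(9)=55, f(10)=89, f(11)=144, f(12)=233, f(13)=377, f(14)=610, f(15)=987, f(16)=1597, f(17)=2584, f(18)=4181, f(19)=6765, f(20)=10946, f(21)=17711.

Final answer: 17711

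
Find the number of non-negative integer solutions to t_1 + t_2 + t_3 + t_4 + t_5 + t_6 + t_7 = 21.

Stars and bars with 21 stars and 6 bars:
C(21+7-1, 7-1) = C(27,6).

Final answer: C(27,6) = 296010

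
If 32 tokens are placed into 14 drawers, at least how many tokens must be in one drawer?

By the pigeonhole principle: ceiling(32/14).

Final answer: 3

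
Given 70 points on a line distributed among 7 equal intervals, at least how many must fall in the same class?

By pigeonhole with 70 objects and 7 categories: ceiling(70/7).

Final answer: 10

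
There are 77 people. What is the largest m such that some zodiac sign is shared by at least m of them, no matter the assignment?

There are 12 possible values for zodiac sign. With 77 people and 12 categories, by pigeonhole: ceiling(77/12).

Final answer: 7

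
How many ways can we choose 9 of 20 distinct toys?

C(20,9) = 20!/(9! x 11!).

Final answer: \binom{20}{9} = 167960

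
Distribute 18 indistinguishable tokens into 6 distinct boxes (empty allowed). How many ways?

Stars and bars: C(n+k-1, k-1) = C(23,5).

Final answer: C(23,5) = 33649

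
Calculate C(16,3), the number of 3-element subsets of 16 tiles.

C(16,3) = 16!/(3! x (16-3)!).

Final answer: C(16,3) = 560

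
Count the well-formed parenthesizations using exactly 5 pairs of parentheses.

This is counted by the nth Catalan number C_n. Here n = 5 (pairs).
C_n = C(2n,n) - C(2n,n+1), so C_{5} = C(10,5) - C(10,6) = 252 - 210.

Final answer: C_{5} = 42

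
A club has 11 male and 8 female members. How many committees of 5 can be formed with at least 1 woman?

Sum over valid woman counts:
C(8,1)C(11,4) = 2640
C(8,2)C(11,3) = 4620
C(8,3)C(11,2) = 3080
C(8,4)C(11,1) = 770
C(8,5)C(11,0) = 56
Total: 2640 + 4620 + 3080 + 770 + 56.

Final answer: 11166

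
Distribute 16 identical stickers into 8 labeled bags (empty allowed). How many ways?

Stars and bars: C(n+k-1, k-1) = C(23,7).

Final answer: C(23,7) = 245157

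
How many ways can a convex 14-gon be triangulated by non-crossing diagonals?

This is a standard Catalan-number count: the answer is C_n. Here n = 14 - 2 = 12.
Using C_0 = 1 and C_(k+1) = C_k x 2(2k+1)/(k+2), build up term by term: C_1=1, C_2=2, C_3=5, C_4=14, C_5=42, C_6=132, C_7=429, C_8=1430, C_9=4862, C_10=16796, C_11=58786, C_12=208012.

Final answer: C_{12} = 208012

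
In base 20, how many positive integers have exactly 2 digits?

In base 20, the leading digit has 19 choices (1..19); each of the remaining 1 digits has 20 choices.
Total: 19 x 20^1.

Final answer: 380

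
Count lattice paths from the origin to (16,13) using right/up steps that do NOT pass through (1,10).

Total paths to (16,13): C(29,13) = 67863915.
Paths through (1,10): C(11,10) x C(18,3) = 8976.
Avoiding (1,10): 67863915 - 8976.

Final answer: 67854939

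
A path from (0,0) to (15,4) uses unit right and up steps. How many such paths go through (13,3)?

Paths (0,0)->(13,3): C(16,3) = 560.
Paths (13,3)->(15,4): C(3,1) = 3.
By multiplication principle: 560 x 3.

Final answer: 1680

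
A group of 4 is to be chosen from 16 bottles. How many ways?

C(16,4) = 16!/(4! x (16-4)!).

Final answer: C(16,4) = 1820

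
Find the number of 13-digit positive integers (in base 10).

These are the integers in [10^12, 10^13), so the count is 10^13 - 10^12 = 9 x 10^12.

Final answer: 9000000000000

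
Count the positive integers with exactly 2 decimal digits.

First digit: 9 choices (1-9). Each of the remaining 1 digit: 10 choices.
Total: 9 x 10^1.

Final answer: 90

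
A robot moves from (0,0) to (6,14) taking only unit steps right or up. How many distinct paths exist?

Each path has 6 right steps and 14 up steps in some order (20 steps total).
Choose which 14 of the 20 steps are up: C(20,14).

Final answer: C(20,14) = 38760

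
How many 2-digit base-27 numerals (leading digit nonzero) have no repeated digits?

The leading digit has 26 choices (anything but zero); the next has 26 (anything but the first), then 25, and so on, one fewer each time.
Total: 26 x 26.

Final answer: 676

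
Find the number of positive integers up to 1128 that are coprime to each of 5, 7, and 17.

|div by 5|=225, |div by 7|=161, |div by 17|=66.
|div by 5&7|=32, |div by 5&17|=13, |div by 7&17|=9, |div by all|=1.
By inclusion-exclusion, divisible by at least one: 225+161+66-32-13-9+1 = 399.
Not divisible by any: 1128 - 399.

Final answer: 729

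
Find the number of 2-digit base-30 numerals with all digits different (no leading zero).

First digit: 29 (nonzero). Second: 29 (not first). Third: 28, etc.
Total: 29 x 29.

Final answer: 841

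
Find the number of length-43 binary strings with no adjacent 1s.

Let a(n) count valid strings. If the last bit is 0 the prefix is any valid string of length n-1; if it is 1 the string must end in 01 with a valid prefix of length n-2. So a(n) = a(n-1) + a(n-2), a(1)=2, a(2)=3.
Building up term by term: a(1)=2, a(2)=3, a(3)=5, a(4)=8, a(5)=13, a(6)=21, a(7)=34, a(8)=55, a(9)=89, a(10)=144, a(11)=233, a(12)=377, a(13)=610, a(14)=987, a(15)=1597, a(16)=2584, a(17)=4181, a(18)=6765, a(19)=10946, a(20)=17711, a(21)=28657, a(22)=46368, a(23)=75025, a(24)=121393, a(25)=196418, a(26)=317811, a(27)=514229, a(28)=832040, a(29)=1346269, a(30)=2178309, a(31)=3524578, a(32)=5702887, a(33)=9227465, a(34)=14930352, a(35)=24157817, a(36)=39088169, a(37)=63245986, a(38)=102334155, a(39)=165580141, a(40)=267914296, a(41)=433494437, a(42)=701408733, a(43)=1134903170.

Final answer: 1134903170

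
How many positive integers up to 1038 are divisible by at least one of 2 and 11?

Multiples of 2: 519. Multiples of 11: 94. Of both (lcm=22): 47.
By inclusion-exclusion: 519 + 94 - 47.

Final answer: 566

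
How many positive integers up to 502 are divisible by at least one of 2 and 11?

Multiples of 2: 251. Multiples of 11: 45. Of both (lcm=22): 22.
By inclusion-exclusion: 251 + 45 - 22.

Final answer: 274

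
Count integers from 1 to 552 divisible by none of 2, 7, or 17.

|div by 2|=276, |div by 7|=78, |div by 17|=32.
|div by 2&7|=39, |div by 2&17|=16, |div by 7&17|=4, |div by all|=2.
By inclusion-exclusion, divisible by at least one: 276+78+32-39-16-4+2 = 329.
Not divisible by any: 552 - 329.

Final answer: 223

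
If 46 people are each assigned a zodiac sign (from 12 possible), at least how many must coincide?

There are 12 possible values for zodiac sign. With 46 people and 12 categories, by pigeonhole: ceiling(46/12).

Final answer: 4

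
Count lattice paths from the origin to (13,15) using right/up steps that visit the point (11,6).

Paths (0,0)->(11,6): C(17,6) = 12376.
Paths (11,6)->(13,15): C(11,9) = 55.
By multiplication principle: 12376 x 55.

Final answer: 680680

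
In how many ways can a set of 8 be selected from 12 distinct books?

C(12,8) = 12!/(8! x (12-8)!).

Final answer: C(12,8) = 495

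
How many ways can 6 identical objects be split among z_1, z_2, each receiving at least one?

Substitute z'_i = z_i - 1 (so z'_i >= 0). Then sum z'_i = 6 - 2 = 4.
Stars and bars: C(4+2-1, 2-1) = C(5,1).

Final answer: C(5,1) = 5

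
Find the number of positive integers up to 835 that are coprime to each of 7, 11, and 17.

|div by 7|=119, |div by 11|=75, |div by 17|=49.
|div by 7&11|=10, |div by 7&17|=7, |div by 11&17|=4, |div by all|=0.
By inclusion-exclusion, divisible by at least one: 119+75+49-10-7-4+0 = 222.
Not divisible by any: 835 - 222.

Final answer: 613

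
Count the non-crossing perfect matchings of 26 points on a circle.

This is counted by the nth Catalan number C_n. Here n = 26/2 = 13.
C_n = (2n)!/(n!(n+1)!), so C_{13} = 26!/(13! x 14!) = C(26,13)/14 = 10400600/14.

Final answer: C_{13} = 742900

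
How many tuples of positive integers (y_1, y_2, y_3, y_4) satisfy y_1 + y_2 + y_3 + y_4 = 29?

Substitute y'_i = y_i - 1 (so y'_i >= 0). Then sum y'_i = 29 - 4 = 25.
Stars and bars: C(25+4-1, 4-1) = C(28,3).

Final answer: C(28,3) = 3276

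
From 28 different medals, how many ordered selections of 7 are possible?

P(28,7) = 28!/(28-7)! = 28!/21!.

Final answer: P(28,7) = 5967561600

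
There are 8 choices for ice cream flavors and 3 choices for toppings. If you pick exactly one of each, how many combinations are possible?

By the multiplication principle: 8 x 3.

Final answer: 24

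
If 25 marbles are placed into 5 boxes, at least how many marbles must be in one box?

By the pigeonhole principle: ceiling(25/5).

Final answer: 5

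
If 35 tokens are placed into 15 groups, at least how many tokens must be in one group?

By the pigeonhole principle: ceiling(35/15).

Final answer: 3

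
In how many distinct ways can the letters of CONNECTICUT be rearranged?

Letters (C:3, E:1, I:1, N:2, O:1, T:2, U:1). Total letters: 11.
Permutations = 11!/(3! x 2! x 2!).

Final answer: 1663200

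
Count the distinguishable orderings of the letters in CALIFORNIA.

Letters (A:2, C:1, F:1, I:2, L:1, N:1, O:1, R:1). Total letters: 10.
Permutations = 10!/(2! x 2!).

Final answer: 907200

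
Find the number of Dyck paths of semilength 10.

Total monotonic paths to (10,10): C(20,10) = 184756.
A path is bad iff it touches y = x + 1; reflecting its initial segment maps bad paths bijectively onto all paths to (9,11), of which there are C(20,11) = 167960.
Valid Dyck paths: 184756 - 167960.
(This is the Catalan number C_{10}.)

Final answer: C_{10} = 16796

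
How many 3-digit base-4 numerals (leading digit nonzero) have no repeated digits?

The leading digit has 3 choices (anything but zero); the next has 3 (anything but the first), then 2, and so on, one fewer each time.
Total: 3 x 3 x 2.

Final answer: 18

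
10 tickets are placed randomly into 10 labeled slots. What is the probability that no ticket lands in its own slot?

D(n) = (n-1)(D(n-1) + D(n-2)), D(0)=1, D(1)=0.
Building up: D(2)=1, D(3)=2, D(4)=9, D(5)=44, D(6)=265, D(7)=1854, D(8)=14833, D(9)=133496, D(10)=1334961.
Total arrangements: 10! = 3628800.
Probability = D(10)/10! = 16481/44800.

Final answer: D(10)/10! = 1334961/3628800 = 0.367879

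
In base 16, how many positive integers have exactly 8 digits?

Leading digit: 15 options (nonzero). Other 7 digit(s): 16 options each.
Total: 15 x 16^7.

Final answer: 4026531840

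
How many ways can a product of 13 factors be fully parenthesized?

This is a standard Catalan-number count: the answer is C_n. Here n = 13 - 1 = 12.
C_n = C(2n,n)/(n+1), so C_{12} = C(24,12)/13 = 2704156/13.

Final answer: C_{12} = 208012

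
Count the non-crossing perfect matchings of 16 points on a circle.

The structures are counted by the Catalan number C_n. Here n = 16/2 = 8.
C_n = C(2n,n) - C(2n,n+1), so C_{8} = C(16,8) - C(16,9) = 12870 - 11440.

Final answer: C_{8} = 1430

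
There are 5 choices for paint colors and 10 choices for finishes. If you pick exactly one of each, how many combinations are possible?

By the multiplication principle: 5 x 10.

Final answer: 50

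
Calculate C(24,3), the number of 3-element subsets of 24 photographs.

C(24,3) = 24!/(3! x 21!).

Final answer: \binom{24}{3} = 2024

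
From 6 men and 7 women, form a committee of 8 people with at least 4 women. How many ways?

Sum over valid woman counts:
C(7,4)C(6,4) = 525
C(7,5)C(6,3) = 420
C(7,6)C(6,2) = 105
C(7,7)C(6,1) = 6
Total: 525 + 420 + 105 + 6.

Final answer: 1056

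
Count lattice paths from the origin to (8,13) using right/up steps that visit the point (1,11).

Paths (0,0)->(1,11): C(12,11) = 12.
Paths (1,11)->(8,13): C(9,2) = 36.
By multiplication principle: 12 x 36.

Final answer: 432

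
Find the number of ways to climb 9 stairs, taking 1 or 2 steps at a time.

Condition on the final move: it is a 1-step (f(n-1) ways to get there) or a 2-step (f(n-2) ways), so f(n) = f(n-1) + f(n-2), with f(1)=1, f(2)=2.
Iterating the recurrence: f(1)=1, f(2)=2, f(3)=3, f(4)=5, f(5)=8, f(6)=13, f(7)=21, f(8)=34, f(9)=55.

Final answer: 55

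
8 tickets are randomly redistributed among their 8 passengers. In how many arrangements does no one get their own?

Derangements satisfy D(n) = (n-1)(D(n-1) + D(n-2)), starting from D(0)=1, D(1)=0.
D(2) = 1 x (0 + 1) = 1
D(3) = 2 x (1 + 0) = 2
D(4) = 3 x (2 + 1) = 9
D(5) = 4 x (9 + 2) = 44
D(6) = 5 x (44 + 9) = 265
D(7) = 6 x (265 + 44) = 1854
D(8) = 7 x (D(7) + D(6)) = 7 x (1854 + 265)

Final answer: D(8) = 14833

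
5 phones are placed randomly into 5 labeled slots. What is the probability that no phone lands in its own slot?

Use the recurrence D(n) = (n-1)(D(n-1) + D(n-2)) with D(0)=1, D(1)=0.
Building up: D(2)=1, D(3)=2, D(4)=9, D(5)=44.
Total arrangements: 5! = 120.
Probability = D(5)/5! = 11/30.

Final answer: D(5)/5! = 44/120 = 0.366667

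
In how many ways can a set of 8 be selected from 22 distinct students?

C(22,8) = 22!/(8! x (22-8)!).

Final answer: C(22,8) = 319770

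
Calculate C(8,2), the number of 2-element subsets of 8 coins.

C(8,2) = 8!/(2! x (8-2)!).

Final answer: C(8,2) = 28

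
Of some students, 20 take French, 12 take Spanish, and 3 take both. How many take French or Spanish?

|A union B| = |A| + |B| - |A intersect B| = 20 + 12 - 3.

Final answer: 29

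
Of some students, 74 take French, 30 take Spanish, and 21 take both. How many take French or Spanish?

|A union B| = |A| + |B| - |A intersect B| = 74 + 30 - 21.

Final answer: 83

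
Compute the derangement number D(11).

D(n) = (n-1)(D(n-1) + D(n-2)), D(0)=1, D(1)=0.
Building up: D(2)=1, D(3)=2, D(4)=9, D(5)=44, D(6)=265, D(7)=1854, D(8)=14833, D(9)=133496, D(10)=1334961.
D(11) = 10 x (D(10) + D(9)) = 10 x (1334961 + 133496).

Final answer: D(11) = 14684570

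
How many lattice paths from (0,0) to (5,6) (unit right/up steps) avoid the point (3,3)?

Total paths to (5,6): C(11,6) = 462.
Paths through (3,3): C(6,3) x C(5,3) = 200.
Avoiding (3,3): 462 - 200.

Final answer: 262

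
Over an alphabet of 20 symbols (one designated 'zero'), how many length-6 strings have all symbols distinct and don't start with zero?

The leading digit has 19 choices (anything but zero); the next has 19 (anything but the first), then 18, and so on, one fewer each time.
Total: 19 x 19 x 18 x 17 x 16 x 15.

Final answer: 26511840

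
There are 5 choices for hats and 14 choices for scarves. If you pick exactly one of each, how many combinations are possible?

By the multiplication principle: 5 x 14.

Final answer: 70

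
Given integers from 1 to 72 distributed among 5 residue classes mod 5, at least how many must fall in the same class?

By pigeonhole with 72 objects and 5 categories: ceiling(72/5).

Final answer: 15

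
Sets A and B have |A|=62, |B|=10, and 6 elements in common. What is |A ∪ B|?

|A union B| = |A| + |B| - |A intersect B| = 62 + 10 - 6.

Final answer: 66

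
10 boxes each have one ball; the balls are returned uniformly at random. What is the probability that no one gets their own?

Use the recurrence D(n) = (n-1)(D(n-1) + D(n-2)) with D(0)=1, D(1)=0.
Building up: D(2)=1, D(3)=2, D(4)=9, D(5)=44, D(6)=265, D(7)=1854, D(8)=14833, D(9)=133496, D(10)=1334961.
Total arrangements: 10! = 3628800.
Probability = D(10)/10! = 16481/44800.

Final answer: D(10)/10! = 1334961/3628800 = 0.367879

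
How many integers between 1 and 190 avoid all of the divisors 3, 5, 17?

|div by 3|=63, |div by 5|=38, |div by 17|=11.
|div by 3&5|=12, |div by 3&17|=3, |div by 5&17|=2, |div by all|=0.
By inclusion-exclusion, divisible by at least one: 63+38+11-12-3-2+0 = 95.
Not divisible by any: 190 - 95.

Final answer: 95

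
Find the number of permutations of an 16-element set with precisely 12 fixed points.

Choose which 12 elements are fixed: C(16,12) = 1820.
Derange the remaining 4 using D(j) = (j-1)(D(j-1) + D(j-2)), D(0)=1, D(1)=0: D(2)=1, D(3)=2, D(4)=9.
Total: 1820 x 9.

Final answer: C(16,12) D(4) = 16380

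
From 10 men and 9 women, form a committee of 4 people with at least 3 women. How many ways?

Sum over valid woman counts:
C(9,3)C(10,1) = 840
C(9,4)C(10,0) = 126
Total: 840 + 126.

Final answer: 966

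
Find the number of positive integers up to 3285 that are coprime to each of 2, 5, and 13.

|div by 2|=1642, |div by 5|=657, |div by 13|=252.
|div by 2&5|=328, |div by 2&13|=126, |div by 5&13|=50, |div by all|=25.
By inclusion-exclusion, divisible by at least one: 1642+657+252-328-126-50+25 = 2072.
Not divisible by any: 3285 - 2072.

Final answer: 1213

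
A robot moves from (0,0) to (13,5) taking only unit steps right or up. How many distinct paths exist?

Each path has 13 right steps and 5 up steps in some order (18 steps total).
Choose which 5 of the 18 steps are up: C(18,5).

Final answer: C(18,5) = 8568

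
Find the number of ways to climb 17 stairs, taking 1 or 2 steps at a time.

Let f(n) be the number of climbs. Removing the last move (1 or 2 steps) gives f(n) = f(n-1) + f(n-2); base cases f(1)=1, f(2)=2.
Building up term by term: f(1)=1, f(2)=2, f(3)=3, f(4)=5, f(5)=8, f(6)=13, f(7)=21, f(8)=34, f(9)=55, f(10)=89, f(11)=144, f(12)=233, f(13)=377, f(14)=610, f(15)=987, f(16)=1597, f(17)=2584.

Final answer: 2584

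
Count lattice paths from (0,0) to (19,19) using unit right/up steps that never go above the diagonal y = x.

Total monotonic paths to (19,19): C(38,19) = 35345263800.
By the reflection principle, paths that go above the diagonal number C(38,20) = 33578000610.
Valid Dyck paths: 35345263800 - 33578000610.
(Equivalently, C_{19} = C(38,19)/20 = 35345263800/20.)

Final answer: C_{19} = 1767263190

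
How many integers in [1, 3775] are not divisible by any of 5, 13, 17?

|div by 5|=755, |div by 13|=290, |div by 17|=222.
|div by 5&13|=58, |div by 5&17|=44, |div by 13&17|=17, |div by all|=3.
By inclusion-exclusion, divisible by at least one: 755+290+222-58-44-17+3 = 1151.
Not divisible by any: 3775 - 1151.

Final answer: 2624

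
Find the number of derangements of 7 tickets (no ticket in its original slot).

Use the recurrence D(n) = (n-1)(D(n-1) + D(n-2)) with D(0)=1, D(1)=0.
D(2) = 1 x (0 + 1) = 1
D(3) = 2 x (1 + 0) = 2
D(4) = 3 x (2 + 1) = 9
D(5) = 4 x (9 + 2) = 44
D(6) = 5 x (44 + 9) = 265
D(7) = 6 x (D(6) + D(5)) = 6 x (265 + 44)

Final answer: D(7) = 1854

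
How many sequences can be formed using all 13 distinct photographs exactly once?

The number of ways to arrange 13 distinct objects is 13!.

Final answer: 13! = 6227020800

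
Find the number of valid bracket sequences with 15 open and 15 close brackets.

This is counted by the nth Catalan number C_n. Here n = 15 (pairs).
C_n = (2n)!/(n!(n+1)!), so C_{15} = 30!/(15! x 16!) = C(30,15)/16 = 155117520/16.

Final answer: C_{15} = 9694845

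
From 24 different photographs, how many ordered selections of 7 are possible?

P(24,7) = 24!/(24-7)! = 24!/17!.

Final answer: P(24,7) = 1744364160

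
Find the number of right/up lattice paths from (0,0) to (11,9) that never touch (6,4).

Total paths to (11,9): C(20,9) = 167960.
Paths through (6,4): C(10,4) x C(10,5) = 52920.
Avoiding (6,4): 167960 - 52920.

Final answer: 115040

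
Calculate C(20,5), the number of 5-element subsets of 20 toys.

C(20,5) = 20!/(5! x 15!).

Final answer: \binom{20}{5} = 15504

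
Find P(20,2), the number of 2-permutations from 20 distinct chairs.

P(20,2) = 20!/(20-2)! = 20!/18!.

Final answer: P(20,2) = 380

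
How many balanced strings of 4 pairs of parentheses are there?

The structures are counted by the Catalan number C_n. Here n = 4 (pairs).
Using C_0 = 1 and C_(k+1) = C_k x 2(2k+1)/(k+2), build up term by term: C_1=1, C_2=2, C_3=5, C_4=14.

Final answer: C_{4} = 14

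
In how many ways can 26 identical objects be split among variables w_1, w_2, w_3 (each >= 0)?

Stars and bars with 26 stars and 2 bars:
C(26+3-1, 3-1) = C(28,2).

Final answer: C(28,2) = 378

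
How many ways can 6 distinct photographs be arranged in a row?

The number of ways to arrange 6 distinct objects is 6!.

Final answer: 6! = 720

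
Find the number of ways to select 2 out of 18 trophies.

C(18,2) = 18!/(2! x (18-2)!).

Final answer: C(18,2) = 153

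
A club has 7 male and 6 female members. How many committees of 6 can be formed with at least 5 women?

Sum over valid woman counts:
C(6,5)C(7,1) = 42
C(6,6)C(7,0) = 1
Total: 42 + 1.

Final answer: 43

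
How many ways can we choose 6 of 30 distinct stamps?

C(30,6) = 30!/(6! x 24!).

Final answer: \binom{30}{6} = 593775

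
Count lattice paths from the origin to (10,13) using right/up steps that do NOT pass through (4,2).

Total paths to (10,13): C(23,13) = 1144066.
Paths through (4,2): C(6,2) x C(17,11) = 185640.
Avoiding (4,2): 1144066 - 185640.

Final answer: 958426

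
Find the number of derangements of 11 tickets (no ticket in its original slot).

D(n) = (n-1)(D(n-1) + D(n-2)), D(0)=1, D(1)=0.
D(2) = 1 x (0 + 1) = 1
D(3) = 2 x (1 + 0) = 2
D(4) = 3 x (2 + 1) = 9
D(5) = 4 x (9 + 2) = 44
D(6) = 5 x (44 + 9) = 265
D(7) = 6 x (265 + 44) = 1854
D(8) = 7 x (1854 + 265) = 14833
D(9) = 8 x (14833 + 1854) = 133496
D(10) = 9 x (133496 + 14833) = 1334961
D(11) = 10 x (D(10) + D(9)) = 10 x (1334961 + 133496)

Final answer: D(11) = 14684570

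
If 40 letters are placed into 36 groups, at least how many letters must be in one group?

By the pigeonhole principle: ceiling(40/36).

Final answer: 2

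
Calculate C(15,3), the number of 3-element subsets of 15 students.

C(15,3) = 15!/(3! x 12!).

Final answer: \binom{15}{3} = 455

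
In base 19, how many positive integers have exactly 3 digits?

These are the integers in [19^2, 19^3), so the count is 19^3 - 19^2 = 18 x 19^2.

Final answer: 6498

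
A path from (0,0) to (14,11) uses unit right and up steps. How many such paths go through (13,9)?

Paths (0,0)->(13,9): C(22,9) = 497420.
Paths (13,9)->(14,11): C(3,2) = 3.
By multiplication principle: 497420 x 3.

Final answer: 1492260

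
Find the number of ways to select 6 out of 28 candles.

C(28,6) = 28!/(6! x 22!).

Final answer: \binom{28}{6} = 376740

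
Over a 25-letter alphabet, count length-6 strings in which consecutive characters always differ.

Let g(n) count such strings. g(1) = 25, and each valid string of length n-1 extends in 24 ways (any symbol but the last), so g(n) = 24 g(n-1).
Total: g(6) = 25 x 24^5.

Final answer: 25 x 24^{5} = 199065600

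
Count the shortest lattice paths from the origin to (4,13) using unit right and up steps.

Each path has 4 right steps and 13 up steps in some order (17 steps total).
Choose which 13 of the 17 steps are up: C(17,13).

Final answer: C(17,13) = 2380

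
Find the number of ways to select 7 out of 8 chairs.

C(8,7) = 8!/(7! x 1!).

Final answer: \binom{8}{7} = 8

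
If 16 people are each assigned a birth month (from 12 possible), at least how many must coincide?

There are 12 possible values for birth month. With 16 people and 12 categories, by pigeonhole: ceiling(16/12).

Final answer: 2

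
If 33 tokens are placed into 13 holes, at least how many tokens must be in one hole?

By the pigeonhole principle: ceiling(33/13).

Final answer: 3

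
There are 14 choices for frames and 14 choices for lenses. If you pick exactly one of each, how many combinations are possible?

By the multiplication principle: 14 x 14.

Final answer: 196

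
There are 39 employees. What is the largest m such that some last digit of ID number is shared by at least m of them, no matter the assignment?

There are 10 possible values for last digit of ID number. With 39 employees and 10 categories, by pigeonhole: ceiling(39/10).

Final answer: 4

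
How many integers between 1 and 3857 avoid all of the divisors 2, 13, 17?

|div by 2|=1928, |div by 13|=296, |div by 17|=226.
|div by 2&13|=148, |div by 2&17|=113, |div by 13&17|=17, |div by all|=8.
By inclusion-exclusion, divisible by at least one: 1928+296+226-148-113-17+8 = 2180.
Not divisible by any: 3857 - 2180.

Final answer: 1677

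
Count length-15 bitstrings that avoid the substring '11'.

A valid string ends in 0 (append to any length-(n-1) valid string) or in 01 (append to any length-(n-2) valid string), so a(n) = a(n-1) + a(n-2) with a(1)=2, a(2)=3.
Iterating the recurrence: a(1)=2, a(2)=3, a(3)=5, a(4)=8, a(5)=13, a(6)=21, a(7)=34, a(8)=55, a(9)=89, a(10)=144, a(11)=233, a(12)=377, a(13)=610, a(14)=987, a(15)=1597.

Final answer: 1597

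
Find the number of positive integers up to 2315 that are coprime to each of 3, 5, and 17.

|div by 3|=771, |div by 5|=463, |div by 17|=136.
|div by 3&5|=154, |div by 3&17|=45, |div by 5&17|=27, |div by all|=9.
By inclusion-exclusion, divisible by at least one: 771+463+136-154-45-27+9 = 1153.
Not divisible by any: 2315 - 1153.

Final answer: 1162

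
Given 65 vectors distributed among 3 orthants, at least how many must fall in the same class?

By pigeonhole with 65 objects and 3 categories: ceiling(65/3).

Final answer: 22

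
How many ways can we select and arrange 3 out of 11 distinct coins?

P(11,3) = 11!/(11-3)! = 11!/8!.

Final answer: P(11,3) = 990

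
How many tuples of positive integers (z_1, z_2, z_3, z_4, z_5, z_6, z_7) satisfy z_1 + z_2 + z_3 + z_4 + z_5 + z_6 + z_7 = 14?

Substitute z'_i = z_i - 1 (so z'_i >= 0). Then sum z'_i = 14 - 7 = 7.
Stars and bars: C(7+7-1, 7-1) = C(13,6).

Final answer: C(13,6) = 1716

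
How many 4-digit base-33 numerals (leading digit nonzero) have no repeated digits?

First digit: 32 (nonzero). Second: 32 (not first). Third: 31, etc.
Total: 32 x 32 x 31 x 30.

Final answer: 952320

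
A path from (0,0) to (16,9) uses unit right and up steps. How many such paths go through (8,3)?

Paths (0,0)->(8,3): C(11,3) = 165.
Paths (8,3)->(16,9): C(14,6) = 3003.
By multiplication principle: 165 x 3003.

Final answer: 495495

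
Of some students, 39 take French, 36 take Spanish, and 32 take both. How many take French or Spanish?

|A union B| = |A| + |B| - |A intersect B| = 39 + 36 - 32.

Final answer: 43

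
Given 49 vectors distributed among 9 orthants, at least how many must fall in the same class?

By pigeonhole with 49 objects and 9 categories: ceiling(49/9).

Final answer: 6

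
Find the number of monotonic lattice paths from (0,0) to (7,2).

Each path has 7 right steps and 2 up steps in some order (9 steps total).
Choose which 2 of the 9 steps are up: C(9,2).

Final answer: C(9,2) = 36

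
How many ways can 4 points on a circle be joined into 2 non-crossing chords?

This is counted by the nth Catalan number C_n. Here n = 4/2 = 2.
C_n = (2n)!/(n!(n+1)!), so C_{2} = 4!/(2! x 3!) = C(4,2)/3 = 6/3.

Final answer: C_{2} = 2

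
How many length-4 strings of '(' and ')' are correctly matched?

This is a standard Catalan-number count: the answer is C_n. Here n = 2 (pairs).
C_n = C(2n,n)/(n+1), so C_{2} = C(4,2)/3 = 6/3.

Final answer: C_{2} = 2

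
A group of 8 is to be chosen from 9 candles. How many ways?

C(9,8) = 9!/(8! x (9-8)!).

Final answer: C(9,8) = 9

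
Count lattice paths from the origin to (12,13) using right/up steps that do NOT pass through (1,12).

Total paths to (12,13): C(25,13) = 5200300.
Paths through (1,12): C(13,12) x C(12,1) = 156.
Avoiding (1,12): 5200300 - 156.

Final answer: 5200144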